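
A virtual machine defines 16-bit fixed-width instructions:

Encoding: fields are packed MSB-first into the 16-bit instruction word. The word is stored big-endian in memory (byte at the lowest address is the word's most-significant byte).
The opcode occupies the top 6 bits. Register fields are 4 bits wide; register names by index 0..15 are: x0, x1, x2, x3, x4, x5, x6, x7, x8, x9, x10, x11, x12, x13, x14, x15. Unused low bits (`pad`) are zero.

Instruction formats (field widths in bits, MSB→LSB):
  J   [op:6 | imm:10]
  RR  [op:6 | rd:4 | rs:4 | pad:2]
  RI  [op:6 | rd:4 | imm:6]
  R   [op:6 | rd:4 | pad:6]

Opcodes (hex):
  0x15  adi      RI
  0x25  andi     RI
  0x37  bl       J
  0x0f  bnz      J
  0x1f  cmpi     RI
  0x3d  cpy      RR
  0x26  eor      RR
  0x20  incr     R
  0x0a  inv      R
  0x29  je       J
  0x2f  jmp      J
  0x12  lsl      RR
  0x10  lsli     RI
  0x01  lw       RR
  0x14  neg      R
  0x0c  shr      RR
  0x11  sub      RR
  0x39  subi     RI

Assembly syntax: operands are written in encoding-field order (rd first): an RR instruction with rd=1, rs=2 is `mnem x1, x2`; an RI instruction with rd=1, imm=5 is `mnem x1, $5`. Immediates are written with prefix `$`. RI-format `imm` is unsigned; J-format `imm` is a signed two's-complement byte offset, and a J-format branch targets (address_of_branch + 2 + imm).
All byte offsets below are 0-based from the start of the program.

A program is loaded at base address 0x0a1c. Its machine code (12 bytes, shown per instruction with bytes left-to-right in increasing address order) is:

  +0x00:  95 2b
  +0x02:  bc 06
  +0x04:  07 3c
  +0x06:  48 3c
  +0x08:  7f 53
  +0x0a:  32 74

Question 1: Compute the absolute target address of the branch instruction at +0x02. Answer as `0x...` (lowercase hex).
[02] bc 06 → 0xbc06
  op=0xbc06>>10=0x2f ⇒ jmp (J)
  [9:0] imm=6 = $6
  target = base 0x0a1c + off 0x02 + 2 + imm 6 = 0x0a26

0x0a26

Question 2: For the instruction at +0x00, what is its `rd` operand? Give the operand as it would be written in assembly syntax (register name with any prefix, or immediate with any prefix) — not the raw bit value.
x4

off 0x00: read 95 2b as big → 0x952b
  top 6b → 0x25 → andi [RI]
  [9:6] rd=4 = x4
  [5:0] imm=43 = $43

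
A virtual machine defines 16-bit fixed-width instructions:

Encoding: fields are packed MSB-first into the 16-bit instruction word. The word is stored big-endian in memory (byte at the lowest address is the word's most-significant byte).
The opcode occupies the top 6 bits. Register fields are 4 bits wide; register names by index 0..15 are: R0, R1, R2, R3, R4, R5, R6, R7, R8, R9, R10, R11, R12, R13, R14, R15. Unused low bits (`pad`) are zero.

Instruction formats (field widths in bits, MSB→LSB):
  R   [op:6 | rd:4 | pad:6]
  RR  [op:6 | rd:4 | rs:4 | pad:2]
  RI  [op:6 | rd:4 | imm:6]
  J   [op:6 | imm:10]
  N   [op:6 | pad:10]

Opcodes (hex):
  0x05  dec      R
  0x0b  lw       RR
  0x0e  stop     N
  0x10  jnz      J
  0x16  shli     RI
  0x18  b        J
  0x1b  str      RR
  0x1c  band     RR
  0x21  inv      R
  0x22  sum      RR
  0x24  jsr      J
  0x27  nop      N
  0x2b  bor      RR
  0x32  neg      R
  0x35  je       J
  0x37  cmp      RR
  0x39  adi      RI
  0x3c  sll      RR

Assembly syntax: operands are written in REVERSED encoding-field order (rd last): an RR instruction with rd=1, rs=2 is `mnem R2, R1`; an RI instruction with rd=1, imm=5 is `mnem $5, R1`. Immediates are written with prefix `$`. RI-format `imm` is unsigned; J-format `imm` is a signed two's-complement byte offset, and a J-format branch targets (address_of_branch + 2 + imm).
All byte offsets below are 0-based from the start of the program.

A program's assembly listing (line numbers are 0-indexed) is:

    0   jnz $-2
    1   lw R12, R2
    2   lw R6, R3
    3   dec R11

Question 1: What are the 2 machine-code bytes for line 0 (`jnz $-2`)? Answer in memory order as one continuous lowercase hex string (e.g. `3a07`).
0. jnz fields op=0x10:6|imm=-2:10 → word 43feh → 43 fe

43fe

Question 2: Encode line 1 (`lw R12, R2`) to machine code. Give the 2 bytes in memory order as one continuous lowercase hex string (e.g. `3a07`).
2cb0

L1: lw op=0xb:6|rd=2:4|rs=12:4|pad=0:2 ⇒ 0x2cb0 ⇒ big 2c b0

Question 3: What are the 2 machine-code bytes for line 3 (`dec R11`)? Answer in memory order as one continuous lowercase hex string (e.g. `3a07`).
3. dec fields op=0x5:6|rd=11:4|pad=0:6 → word 16c0h → 16 c0

16c0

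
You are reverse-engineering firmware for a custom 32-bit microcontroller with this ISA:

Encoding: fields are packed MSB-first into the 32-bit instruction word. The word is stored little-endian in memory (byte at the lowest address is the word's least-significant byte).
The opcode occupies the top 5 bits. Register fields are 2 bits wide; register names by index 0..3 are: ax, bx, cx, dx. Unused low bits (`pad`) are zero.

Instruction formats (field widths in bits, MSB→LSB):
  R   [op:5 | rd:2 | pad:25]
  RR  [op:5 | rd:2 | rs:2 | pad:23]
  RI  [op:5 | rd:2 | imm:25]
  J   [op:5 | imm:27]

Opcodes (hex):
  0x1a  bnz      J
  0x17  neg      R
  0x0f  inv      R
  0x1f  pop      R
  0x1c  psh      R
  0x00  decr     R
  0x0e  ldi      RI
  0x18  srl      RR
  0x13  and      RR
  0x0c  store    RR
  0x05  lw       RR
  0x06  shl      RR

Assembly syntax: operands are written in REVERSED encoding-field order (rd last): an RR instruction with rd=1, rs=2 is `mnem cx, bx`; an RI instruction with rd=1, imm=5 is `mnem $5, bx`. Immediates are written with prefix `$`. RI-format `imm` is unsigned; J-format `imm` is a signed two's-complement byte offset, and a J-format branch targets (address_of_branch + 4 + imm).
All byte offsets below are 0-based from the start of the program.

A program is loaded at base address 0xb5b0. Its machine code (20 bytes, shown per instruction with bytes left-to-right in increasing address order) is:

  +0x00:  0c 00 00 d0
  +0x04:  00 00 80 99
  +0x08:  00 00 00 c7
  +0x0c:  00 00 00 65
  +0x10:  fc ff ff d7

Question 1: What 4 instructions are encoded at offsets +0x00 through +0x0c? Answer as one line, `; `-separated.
[00] 0c 00 00 d0 → 0xd000000c
  opcode bits[31:27]=0x1a: bnz/J
  imm: (w>>0)&0x7ffffff=0xc → $12
[04] 00 00 80 99 → 0x99800000
  opcode bits[31:27]=0x13: and/RR
  rd: (w>>25)&0x3=0x0 → ax
  rs: (w>>23)&0x3=0x3 → dx
[08] 00 00 00 c7 → 0xc7000000
  opcode bits[31:27]=0x18: srl/RR
  rd: (w>>25)&0x3=0x3 → dx
  rs: (w>>23)&0x3=0x2 → cx
[0c] 00 00 00 65 → 0x65000000
  opcode bits[31:27]=0xc: store/RR
  rd: (w>>25)&0x3=0x2 → cx
  rs: (w>>23)&0x3=0x2 → cx

bnz $12; and dx, ax; srl cx, dx; store cx, cx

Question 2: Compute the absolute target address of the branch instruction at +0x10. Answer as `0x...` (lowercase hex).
off 0x10: read fc ff ff d7 as little → 0xd7fffffc
  op=0xd7fffffc>>27=0x1a ⇒ bnz (J)
  [26:0] imm=134217724 (s27→-4) = $-4
  target = base 0xb5b0 + off 0x10 + 4 + imm -4 = 0xb5c0

0xb5c0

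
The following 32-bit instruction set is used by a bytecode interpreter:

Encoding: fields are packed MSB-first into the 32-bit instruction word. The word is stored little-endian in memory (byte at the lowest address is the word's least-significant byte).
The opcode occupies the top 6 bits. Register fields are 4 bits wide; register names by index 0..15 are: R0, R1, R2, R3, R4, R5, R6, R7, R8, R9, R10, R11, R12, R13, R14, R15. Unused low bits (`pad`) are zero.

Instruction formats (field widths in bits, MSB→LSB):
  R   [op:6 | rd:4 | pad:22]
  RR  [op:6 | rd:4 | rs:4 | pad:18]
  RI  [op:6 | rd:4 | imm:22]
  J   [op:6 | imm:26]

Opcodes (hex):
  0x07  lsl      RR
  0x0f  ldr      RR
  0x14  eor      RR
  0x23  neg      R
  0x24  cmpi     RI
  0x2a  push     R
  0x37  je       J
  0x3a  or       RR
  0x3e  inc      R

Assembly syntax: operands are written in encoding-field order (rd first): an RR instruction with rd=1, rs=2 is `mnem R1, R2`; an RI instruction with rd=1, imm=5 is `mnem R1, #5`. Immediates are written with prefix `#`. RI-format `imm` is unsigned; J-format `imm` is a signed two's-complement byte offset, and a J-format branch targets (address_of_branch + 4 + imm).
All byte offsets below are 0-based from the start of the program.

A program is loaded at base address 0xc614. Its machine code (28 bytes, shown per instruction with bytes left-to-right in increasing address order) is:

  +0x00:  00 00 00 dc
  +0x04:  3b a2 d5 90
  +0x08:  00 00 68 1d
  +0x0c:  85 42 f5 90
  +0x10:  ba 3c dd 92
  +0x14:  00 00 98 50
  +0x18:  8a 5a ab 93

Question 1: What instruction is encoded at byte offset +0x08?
off 0x08: read 00 00 68 1d as little → 0x1d680000
  top 6b → 0x7 → lsl [RR]
  rd@[25:22]=0x5 ⇒ R5
  rs@[21:18]=0xa ⇒ R10

lsl R5, R10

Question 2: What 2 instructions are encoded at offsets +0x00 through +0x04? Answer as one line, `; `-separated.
@+00  little-endian(00 00 00 dc) = 0xdc000000
  op=0xdc000000>>26=0x37 ⇒ je (J)
  imm@[25:0]=0x0 ⇒ #0
@+04  little-endian(3b a2 d5 90) = 0x90d5a23b
  op=0x90d5a23b>>26=0x24 ⇒ cmpi (RI)
  rd@[25:22]=0x3 ⇒ R3
  imm@[21:0]=0x15a23b ⇒ #1417787

je #0; cmpi R3, #1417787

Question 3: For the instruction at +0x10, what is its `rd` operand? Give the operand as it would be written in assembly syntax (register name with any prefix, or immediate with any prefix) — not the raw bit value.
off 0x10: read ba 3c dd 92 as little → 0x92dd3cba
  top 6b → 0x24 → cmpi [RI]
  rd@[25:22]=0xb ⇒ R11
  imm@[21:0]=0x1d3cba ⇒ #1916090

R11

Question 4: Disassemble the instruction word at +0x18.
[18] 8a 5a ab 93 → 0x93ab5a8a
  opcode bits[31:26]=0x24: cmpi/RI
  rd@[25:22]=0xe ⇒ R14
  imm@[21:0]=0x2b5a8a ⇒ #2841226

cmpi R14, #2841226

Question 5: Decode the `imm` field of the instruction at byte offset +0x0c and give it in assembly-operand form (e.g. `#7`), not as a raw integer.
@+0c  little-endian(85 42 f5 90) = 0x90f54285
  top 6b → 0x24 → cmpi [RI]
  rd: (w>>22)&0xf=0x3 → R3
  imm: (w>>0)&0x3fffff=0x354285 → #3490437

#3490437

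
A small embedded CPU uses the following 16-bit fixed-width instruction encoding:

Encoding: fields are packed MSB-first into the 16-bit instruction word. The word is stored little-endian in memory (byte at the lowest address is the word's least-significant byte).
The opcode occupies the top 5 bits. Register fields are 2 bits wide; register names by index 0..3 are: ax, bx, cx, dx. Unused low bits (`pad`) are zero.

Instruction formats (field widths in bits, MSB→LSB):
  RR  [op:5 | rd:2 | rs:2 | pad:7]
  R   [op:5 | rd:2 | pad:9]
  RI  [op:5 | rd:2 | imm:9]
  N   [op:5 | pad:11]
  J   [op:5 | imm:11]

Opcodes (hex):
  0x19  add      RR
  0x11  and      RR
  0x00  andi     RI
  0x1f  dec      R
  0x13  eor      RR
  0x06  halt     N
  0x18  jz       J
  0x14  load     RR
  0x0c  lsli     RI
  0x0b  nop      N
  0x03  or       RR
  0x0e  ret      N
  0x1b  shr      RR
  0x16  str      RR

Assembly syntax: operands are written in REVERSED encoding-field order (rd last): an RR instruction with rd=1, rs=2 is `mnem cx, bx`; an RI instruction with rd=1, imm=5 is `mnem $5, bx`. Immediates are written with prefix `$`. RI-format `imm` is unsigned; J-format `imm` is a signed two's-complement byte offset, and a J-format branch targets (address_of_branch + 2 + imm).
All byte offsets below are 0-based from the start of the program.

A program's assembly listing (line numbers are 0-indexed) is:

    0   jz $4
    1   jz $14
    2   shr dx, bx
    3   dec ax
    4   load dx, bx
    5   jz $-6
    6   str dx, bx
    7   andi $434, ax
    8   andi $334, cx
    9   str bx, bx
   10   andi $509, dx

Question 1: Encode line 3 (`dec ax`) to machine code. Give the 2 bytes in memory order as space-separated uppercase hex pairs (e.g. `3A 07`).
00 F8

line 3 (dec): pack op=0x1f:5|rd=0:2|pad=0:9 = 0xf800; little→ 00 f8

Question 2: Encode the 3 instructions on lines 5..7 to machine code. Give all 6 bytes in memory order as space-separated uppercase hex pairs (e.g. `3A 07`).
FA C7 80 B3 B2 01

5. jz fields op=0x18:5|imm=-6:11 → word c7fah → fa c7
6. str fields op=0x16:5|rd=1:2|rs=3:2|pad=0:7 → word b380h → 80 b3
7. andi fields op=0x0:5|rd=0:2|imm=434:9 → word 01b2h → b2 01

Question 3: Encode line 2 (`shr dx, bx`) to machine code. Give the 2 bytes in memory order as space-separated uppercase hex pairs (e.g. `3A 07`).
80 DB

L2: shr op=0x1b:5|rd=1:2|rs=3:2|pad=0:7 ⇒ 0xdb80 ⇒ little 80 db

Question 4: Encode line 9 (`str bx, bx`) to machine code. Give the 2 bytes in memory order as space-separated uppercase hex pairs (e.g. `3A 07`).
80 B2

L9: str op=0x16:5|rd=1:2|rs=1:2|pad=0:7 ⇒ 0xb280 ⇒ little 80 b2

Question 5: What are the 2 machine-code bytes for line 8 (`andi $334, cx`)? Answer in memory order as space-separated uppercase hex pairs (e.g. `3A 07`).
L8: andi op=0x0:5|rd=2:2|imm=334:9 ⇒ 0x054e ⇒ little 4e 05

4E 05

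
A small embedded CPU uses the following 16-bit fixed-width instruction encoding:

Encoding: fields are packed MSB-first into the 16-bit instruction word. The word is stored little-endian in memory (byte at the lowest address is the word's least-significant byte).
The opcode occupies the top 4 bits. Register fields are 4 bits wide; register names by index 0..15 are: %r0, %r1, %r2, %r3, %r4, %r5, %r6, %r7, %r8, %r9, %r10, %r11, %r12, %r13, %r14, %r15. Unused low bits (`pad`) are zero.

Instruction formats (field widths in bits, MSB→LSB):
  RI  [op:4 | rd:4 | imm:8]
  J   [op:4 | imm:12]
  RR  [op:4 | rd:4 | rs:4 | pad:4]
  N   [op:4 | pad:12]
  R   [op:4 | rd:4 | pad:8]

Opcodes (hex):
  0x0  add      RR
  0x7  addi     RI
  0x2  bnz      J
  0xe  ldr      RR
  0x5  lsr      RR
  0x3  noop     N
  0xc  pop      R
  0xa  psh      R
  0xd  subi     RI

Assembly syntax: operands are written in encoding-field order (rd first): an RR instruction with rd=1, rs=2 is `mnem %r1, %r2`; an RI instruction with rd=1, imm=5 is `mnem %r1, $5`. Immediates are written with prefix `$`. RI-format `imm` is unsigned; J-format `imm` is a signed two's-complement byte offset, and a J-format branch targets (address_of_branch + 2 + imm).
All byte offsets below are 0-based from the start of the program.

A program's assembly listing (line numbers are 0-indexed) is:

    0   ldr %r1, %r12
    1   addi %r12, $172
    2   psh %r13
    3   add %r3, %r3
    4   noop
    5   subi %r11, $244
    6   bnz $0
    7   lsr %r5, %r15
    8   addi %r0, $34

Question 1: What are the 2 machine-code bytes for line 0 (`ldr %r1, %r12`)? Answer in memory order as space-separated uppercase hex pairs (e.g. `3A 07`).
0. ldr fields op=0xe:4|rd=1:4|rs=12:4|pad=0:4 → word e1c0h → c0 e1

C0 E1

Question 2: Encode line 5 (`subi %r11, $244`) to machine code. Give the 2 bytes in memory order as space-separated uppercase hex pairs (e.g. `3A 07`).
F4 DB

5. subi fields op=0xd:4|rd=11:4|imm=244:8 → word dbf4h → f4 db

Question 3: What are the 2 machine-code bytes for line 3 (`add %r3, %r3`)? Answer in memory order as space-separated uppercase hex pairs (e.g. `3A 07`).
30 03

L3: add op=0x0:4|rd=3:4|rs=3:4|pad=0:4 ⇒ 0x0330 ⇒ little 30 03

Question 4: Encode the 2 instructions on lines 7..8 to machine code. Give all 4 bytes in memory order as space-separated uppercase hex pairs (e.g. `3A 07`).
L7: lsr op=0x5:4|rd=5:4|rs=15:4|pad=0:4 ⇒ 0x55f0 ⇒ little f0 55
L8: addi op=0x7:4|rd=0:4|imm=34:8 ⇒ 0x7022 ⇒ little 22 70

F0 55 22 70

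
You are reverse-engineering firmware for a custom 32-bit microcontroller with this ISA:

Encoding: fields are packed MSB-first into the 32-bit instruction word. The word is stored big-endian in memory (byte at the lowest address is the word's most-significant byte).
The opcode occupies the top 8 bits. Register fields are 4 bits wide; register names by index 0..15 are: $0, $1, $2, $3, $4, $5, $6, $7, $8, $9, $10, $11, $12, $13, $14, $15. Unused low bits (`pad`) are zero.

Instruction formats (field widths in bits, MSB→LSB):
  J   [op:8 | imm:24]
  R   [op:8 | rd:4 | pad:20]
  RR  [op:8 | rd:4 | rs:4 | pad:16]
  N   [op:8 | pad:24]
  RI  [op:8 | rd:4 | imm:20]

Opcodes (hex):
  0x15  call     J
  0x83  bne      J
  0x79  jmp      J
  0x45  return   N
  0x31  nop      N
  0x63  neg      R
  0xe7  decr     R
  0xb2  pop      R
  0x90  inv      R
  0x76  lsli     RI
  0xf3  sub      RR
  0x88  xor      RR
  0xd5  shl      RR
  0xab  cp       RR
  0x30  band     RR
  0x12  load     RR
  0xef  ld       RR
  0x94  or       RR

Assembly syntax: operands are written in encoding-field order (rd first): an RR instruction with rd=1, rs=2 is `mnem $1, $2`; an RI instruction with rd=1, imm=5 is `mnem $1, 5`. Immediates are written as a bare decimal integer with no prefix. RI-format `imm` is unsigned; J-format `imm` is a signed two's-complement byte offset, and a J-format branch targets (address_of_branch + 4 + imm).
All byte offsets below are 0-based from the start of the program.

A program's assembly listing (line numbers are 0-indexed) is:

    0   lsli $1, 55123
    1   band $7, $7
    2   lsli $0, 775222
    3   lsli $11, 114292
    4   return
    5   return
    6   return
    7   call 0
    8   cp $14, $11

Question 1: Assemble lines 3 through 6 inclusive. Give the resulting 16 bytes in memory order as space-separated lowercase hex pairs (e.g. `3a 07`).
line 3 (lsli): pack op=0x76:8|rd=11:4|imm=114292:20 = 0x76b1be74; big→ 76 b1 be 74
line 4 (return): pack op=0x45:8|pad=0:24 = 0x45000000; big→ 45 00 00 00
line 5 (return): pack op=0x45:8|pad=0:24 = 0x45000000; big→ 45 00 00 00
line 6 (return): pack op=0x45:8|pad=0:24 = 0x45000000; big→ 45 00 00 00

76 b1 be 74 45 00 00 00 45 00 00 00 45 00 00 00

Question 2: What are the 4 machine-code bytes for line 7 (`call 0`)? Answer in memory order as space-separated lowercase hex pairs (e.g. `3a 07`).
15 00 00 00

line 7 (call): pack op=0x15:8|imm=0:24 = 0x15000000; big→ 15 00 00 00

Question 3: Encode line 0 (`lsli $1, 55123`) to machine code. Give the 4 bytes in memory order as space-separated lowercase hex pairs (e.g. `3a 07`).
76 10 d7 53

L0: lsli op=0x76:8|rd=1:4|imm=55123:20 ⇒ 0x7610d753 ⇒ big 76 10 d7 53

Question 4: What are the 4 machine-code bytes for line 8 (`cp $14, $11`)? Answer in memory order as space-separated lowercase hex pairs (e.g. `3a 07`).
L8: cp op=0xab:8|rd=14:4|rs=11:4|pad=0:16 ⇒ 0xabeb0000 ⇒ big ab eb 00 00

ab eb 00 00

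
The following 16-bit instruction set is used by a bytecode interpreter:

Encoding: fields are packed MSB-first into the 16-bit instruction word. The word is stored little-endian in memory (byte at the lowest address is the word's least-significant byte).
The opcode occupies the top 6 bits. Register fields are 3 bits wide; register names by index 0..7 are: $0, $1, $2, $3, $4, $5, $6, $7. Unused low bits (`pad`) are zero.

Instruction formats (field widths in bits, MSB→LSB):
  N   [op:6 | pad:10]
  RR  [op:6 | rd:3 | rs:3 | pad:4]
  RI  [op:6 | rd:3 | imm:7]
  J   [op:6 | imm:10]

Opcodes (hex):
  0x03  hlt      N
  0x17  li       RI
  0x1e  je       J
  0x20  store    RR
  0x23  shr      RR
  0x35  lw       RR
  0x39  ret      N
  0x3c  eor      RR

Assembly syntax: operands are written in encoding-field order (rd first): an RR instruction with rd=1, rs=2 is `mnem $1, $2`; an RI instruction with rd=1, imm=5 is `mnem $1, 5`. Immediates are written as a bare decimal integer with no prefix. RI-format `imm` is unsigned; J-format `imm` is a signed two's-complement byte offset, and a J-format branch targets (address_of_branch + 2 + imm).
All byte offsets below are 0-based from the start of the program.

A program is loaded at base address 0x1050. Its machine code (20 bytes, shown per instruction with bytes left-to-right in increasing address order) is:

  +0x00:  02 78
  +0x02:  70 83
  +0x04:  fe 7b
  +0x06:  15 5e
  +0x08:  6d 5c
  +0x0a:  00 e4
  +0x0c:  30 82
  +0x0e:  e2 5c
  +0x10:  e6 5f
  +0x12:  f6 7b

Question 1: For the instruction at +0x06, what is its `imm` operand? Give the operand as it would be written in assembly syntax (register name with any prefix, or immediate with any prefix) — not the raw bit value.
+0x06: 15 5e ⇒ word 0x5e15 (little)
  op=0x5e15>>10=0x17 ⇒ li (RI)
  rd@[9:7]=0x4 ⇒ $4
  imm@[6:0]=0x15 ⇒ 21

21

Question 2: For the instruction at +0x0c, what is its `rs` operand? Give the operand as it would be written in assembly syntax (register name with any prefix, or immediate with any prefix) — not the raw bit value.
$3

[0c] 30 82 → 0x8230
  opcode bits[15:10]=0x20: store/RR
  rd: (w>>7)&0x7=0x4 → $4
  rs: (w>>4)&0x7=0x3 → $3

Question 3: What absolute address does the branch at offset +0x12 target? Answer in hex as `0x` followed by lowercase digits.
0x105a

+0x12: f6 7b ⇒ word 0x7bf6 (little)
  opcode bits[15:10]=0x1e: je/J
  imm: (w>>0)&0x3ff=0x3f6 (s10→-10) → -10
  target = base 0x1050 + off 0x12 + 2 + imm -10 = 0x105a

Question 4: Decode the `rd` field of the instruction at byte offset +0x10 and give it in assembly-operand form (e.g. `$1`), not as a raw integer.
off 0x10: read e6 5f as little → 0x5fe6
  top 6b → 0x17 → li [RI]
  rd: (w>>7)&0x7=0x7 → $7
  imm: (w>>0)&0x7f=0x66 → 102

$7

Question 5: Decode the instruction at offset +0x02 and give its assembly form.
off 0x02: read 70 83 as little → 0x8370
  top 6b → 0x20 → store [RR]
  rd: (w>>7)&0x7=0x6 → $6
  rs: (w>>4)&0x7=0x7 → $7

store $6, $7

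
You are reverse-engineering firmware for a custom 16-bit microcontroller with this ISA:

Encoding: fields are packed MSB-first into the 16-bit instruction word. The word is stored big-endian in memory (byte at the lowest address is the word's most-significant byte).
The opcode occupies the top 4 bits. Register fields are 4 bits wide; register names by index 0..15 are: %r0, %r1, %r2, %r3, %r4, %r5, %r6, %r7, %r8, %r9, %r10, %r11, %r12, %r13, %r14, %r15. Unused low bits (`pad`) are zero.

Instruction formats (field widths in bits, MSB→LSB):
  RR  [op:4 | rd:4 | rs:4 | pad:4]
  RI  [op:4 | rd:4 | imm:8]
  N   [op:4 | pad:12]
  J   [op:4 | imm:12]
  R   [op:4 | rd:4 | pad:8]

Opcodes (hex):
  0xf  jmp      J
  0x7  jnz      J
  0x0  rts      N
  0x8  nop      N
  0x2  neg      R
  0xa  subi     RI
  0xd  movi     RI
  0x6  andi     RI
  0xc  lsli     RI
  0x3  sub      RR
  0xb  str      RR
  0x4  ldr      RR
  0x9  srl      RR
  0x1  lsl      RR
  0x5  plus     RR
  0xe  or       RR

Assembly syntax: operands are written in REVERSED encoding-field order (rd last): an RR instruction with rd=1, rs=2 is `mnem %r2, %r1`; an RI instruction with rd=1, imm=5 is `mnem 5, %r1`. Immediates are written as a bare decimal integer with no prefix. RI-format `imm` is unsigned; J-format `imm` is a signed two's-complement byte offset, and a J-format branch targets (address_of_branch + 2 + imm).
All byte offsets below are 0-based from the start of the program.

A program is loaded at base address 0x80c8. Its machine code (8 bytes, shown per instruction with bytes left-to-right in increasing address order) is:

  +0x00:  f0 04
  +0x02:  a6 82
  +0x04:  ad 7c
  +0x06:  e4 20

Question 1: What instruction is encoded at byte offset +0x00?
jmp 4

[00] f0 04 → 0xf004
  top 4b → 0xf → jmp [J]
  imm: (w>>0)&0xfff=0x4 → 4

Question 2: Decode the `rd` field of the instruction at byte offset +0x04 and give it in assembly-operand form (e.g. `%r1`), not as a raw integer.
@+04  big-endian(ad 7c) = 0xad7c
  opcode bits[15:12]=0xa: subi/RI
  [11:8] rd=13 = %r13
  [7:0] imm=124 = 124

%r13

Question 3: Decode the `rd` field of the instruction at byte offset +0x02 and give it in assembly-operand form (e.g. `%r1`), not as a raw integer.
%r6

+0x02: a6 82 ⇒ word 0xa682 (big)
  op=0xa682>>12=0xa ⇒ subi (RI)
  rd: (w>>8)&0xf=0x6 → %r6
  imm: (w>>0)&0xff=0x82 → 130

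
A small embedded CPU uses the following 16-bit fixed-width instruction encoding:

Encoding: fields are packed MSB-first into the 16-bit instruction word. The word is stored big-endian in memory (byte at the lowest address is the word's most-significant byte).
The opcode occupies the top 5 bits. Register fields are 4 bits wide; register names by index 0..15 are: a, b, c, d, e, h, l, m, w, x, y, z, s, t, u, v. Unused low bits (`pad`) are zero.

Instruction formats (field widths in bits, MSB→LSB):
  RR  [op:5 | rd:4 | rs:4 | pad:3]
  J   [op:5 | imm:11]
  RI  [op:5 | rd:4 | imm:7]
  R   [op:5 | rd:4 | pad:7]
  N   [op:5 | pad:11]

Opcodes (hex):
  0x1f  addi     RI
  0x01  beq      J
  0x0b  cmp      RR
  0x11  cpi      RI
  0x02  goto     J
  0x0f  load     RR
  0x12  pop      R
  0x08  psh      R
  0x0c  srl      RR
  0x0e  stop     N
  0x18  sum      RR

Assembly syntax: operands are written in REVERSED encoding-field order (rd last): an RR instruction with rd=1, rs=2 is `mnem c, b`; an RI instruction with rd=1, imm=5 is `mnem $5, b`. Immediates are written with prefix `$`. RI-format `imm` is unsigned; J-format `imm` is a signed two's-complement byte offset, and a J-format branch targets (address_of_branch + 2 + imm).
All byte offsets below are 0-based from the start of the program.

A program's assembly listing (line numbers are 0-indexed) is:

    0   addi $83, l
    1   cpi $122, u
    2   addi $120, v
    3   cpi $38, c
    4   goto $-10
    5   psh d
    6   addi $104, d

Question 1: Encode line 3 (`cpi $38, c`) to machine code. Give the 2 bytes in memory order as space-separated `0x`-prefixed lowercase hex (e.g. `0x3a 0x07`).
L3: cpi op=0x11:5|rd=2:4|imm=38:7 ⇒ 0x8926 ⇒ big 89 26

0x89 0x26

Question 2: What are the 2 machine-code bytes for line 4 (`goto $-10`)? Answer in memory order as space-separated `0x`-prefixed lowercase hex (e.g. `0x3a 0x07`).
0x17 0xf6

4. goto fields op=0x2:5|imm=-10:11 → word 17f6h → 17 f6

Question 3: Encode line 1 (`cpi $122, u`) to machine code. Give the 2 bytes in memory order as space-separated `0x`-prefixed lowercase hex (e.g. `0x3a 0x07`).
0x8f 0x7a

line 1 (cpi): pack op=0x11:5|rd=14:4|imm=122:7 = 0x8f7a; big→ 8f 7a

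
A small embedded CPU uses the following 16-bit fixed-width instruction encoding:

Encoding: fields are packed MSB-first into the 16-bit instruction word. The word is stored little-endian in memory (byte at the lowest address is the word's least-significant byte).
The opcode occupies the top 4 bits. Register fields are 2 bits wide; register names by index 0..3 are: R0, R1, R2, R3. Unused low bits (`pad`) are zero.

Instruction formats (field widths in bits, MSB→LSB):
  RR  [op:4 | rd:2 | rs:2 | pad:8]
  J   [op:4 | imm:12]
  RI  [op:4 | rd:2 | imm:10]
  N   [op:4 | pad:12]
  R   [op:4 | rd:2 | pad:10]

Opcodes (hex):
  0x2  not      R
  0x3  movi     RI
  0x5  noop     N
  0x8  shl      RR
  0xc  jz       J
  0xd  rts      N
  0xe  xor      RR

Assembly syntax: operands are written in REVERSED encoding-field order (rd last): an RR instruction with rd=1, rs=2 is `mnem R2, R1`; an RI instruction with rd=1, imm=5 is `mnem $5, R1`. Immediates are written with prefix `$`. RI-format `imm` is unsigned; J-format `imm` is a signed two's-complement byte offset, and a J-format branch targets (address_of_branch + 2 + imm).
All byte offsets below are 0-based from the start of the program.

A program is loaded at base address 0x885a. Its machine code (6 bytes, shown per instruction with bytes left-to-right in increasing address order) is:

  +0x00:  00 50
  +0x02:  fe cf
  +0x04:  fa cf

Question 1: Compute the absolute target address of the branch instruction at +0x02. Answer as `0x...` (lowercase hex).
off 0x02: read fe cf as little → 0xcffe
  top 4b → 0xc → jz [J]
  [11:0] imm=4094 (s12→-2) = $-2
  target = base 0x885a + off 0x02 + 2 + imm -2 = 0x885c

0x885c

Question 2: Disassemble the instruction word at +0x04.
jz $-6

+0x04: fa cf ⇒ word 0xcffa (little)
  opcode bits[15:12]=0xc: jz/J
  [11:0] imm=4090 (s12→-6) = $-6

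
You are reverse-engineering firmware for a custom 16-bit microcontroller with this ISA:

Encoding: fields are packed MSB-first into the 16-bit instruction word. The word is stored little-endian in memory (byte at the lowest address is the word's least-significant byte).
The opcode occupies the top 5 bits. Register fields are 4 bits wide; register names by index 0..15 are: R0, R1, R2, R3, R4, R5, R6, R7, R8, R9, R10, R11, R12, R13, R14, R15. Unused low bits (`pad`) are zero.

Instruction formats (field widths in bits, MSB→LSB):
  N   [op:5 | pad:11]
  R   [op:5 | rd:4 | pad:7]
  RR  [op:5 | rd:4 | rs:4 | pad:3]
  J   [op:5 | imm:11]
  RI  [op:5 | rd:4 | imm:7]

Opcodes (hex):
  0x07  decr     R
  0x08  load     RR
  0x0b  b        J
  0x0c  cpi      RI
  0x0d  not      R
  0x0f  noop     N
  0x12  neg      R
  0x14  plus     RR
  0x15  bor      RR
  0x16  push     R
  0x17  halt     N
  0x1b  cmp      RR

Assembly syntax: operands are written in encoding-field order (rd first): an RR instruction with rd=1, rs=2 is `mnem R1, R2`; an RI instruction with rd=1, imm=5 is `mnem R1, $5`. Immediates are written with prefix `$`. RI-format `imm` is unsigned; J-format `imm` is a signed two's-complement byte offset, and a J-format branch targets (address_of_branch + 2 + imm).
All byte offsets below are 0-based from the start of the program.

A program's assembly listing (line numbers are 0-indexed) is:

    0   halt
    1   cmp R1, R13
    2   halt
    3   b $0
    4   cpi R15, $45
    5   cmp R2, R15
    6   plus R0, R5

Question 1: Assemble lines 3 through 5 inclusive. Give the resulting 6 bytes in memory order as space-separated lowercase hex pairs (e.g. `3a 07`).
00 58 ad 67 78 d9

line 3 (b): pack op=0xb:5|imm=0:11 = 0x5800; little→ 00 58
line 4 (cpi): pack op=0xc:5|rd=15:4|imm=45:7 = 0x67ad; little→ ad 67
line 5 (cmp): pack op=0x1b:5|rd=2:4|rs=15:4|pad=0:3 = 0xd978; little→ 78 d9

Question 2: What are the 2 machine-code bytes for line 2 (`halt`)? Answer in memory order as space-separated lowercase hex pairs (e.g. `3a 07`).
00 b8

line 2 (halt): pack op=0x17:5|pad=0:11 = 0xb800; little→ 00 b8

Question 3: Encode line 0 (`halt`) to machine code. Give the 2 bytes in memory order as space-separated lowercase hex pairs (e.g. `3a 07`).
00 b8

L0: halt op=0x17:5|pad=0:11 ⇒ 0xb800 ⇒ little 00 b8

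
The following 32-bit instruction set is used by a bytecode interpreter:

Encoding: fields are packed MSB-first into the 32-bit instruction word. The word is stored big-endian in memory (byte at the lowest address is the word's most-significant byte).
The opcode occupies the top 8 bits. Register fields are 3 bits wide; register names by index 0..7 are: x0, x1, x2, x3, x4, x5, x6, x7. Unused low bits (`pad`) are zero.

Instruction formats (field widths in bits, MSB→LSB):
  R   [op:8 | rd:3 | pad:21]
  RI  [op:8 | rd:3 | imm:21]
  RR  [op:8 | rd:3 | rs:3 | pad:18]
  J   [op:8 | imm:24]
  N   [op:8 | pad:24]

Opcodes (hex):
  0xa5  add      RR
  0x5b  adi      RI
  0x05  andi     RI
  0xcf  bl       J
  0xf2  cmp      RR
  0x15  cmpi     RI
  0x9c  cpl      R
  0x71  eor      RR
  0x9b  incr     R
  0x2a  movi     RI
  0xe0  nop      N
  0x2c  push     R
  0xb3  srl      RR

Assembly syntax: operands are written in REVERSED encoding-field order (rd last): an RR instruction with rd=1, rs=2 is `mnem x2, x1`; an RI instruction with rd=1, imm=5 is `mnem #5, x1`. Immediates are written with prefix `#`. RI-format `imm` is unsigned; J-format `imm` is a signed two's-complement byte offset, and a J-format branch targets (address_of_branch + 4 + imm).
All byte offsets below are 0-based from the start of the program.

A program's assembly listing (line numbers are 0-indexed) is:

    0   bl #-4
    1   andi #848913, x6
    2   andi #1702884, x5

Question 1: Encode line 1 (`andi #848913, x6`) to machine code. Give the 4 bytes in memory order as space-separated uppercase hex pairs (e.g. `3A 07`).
1. andi fields op=0x5:8|rd=6:3|imm=848913:21 → word 05ccf411h → 05 cc f4 11

05 CC F4 11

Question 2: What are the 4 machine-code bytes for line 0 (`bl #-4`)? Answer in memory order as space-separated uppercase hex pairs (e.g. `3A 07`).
CF FF FF FC

L0: bl op=0xcf:8|imm=-4:24 ⇒ 0xcffffffc ⇒ big cf ff ff fc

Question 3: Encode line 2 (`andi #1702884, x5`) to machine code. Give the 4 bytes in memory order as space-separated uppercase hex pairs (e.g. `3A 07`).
L2: andi op=0x5:8|rd=5:3|imm=1702884:21 ⇒ 0x05b9fbe4 ⇒ big 05 b9 fb e4

05 B9 FB E4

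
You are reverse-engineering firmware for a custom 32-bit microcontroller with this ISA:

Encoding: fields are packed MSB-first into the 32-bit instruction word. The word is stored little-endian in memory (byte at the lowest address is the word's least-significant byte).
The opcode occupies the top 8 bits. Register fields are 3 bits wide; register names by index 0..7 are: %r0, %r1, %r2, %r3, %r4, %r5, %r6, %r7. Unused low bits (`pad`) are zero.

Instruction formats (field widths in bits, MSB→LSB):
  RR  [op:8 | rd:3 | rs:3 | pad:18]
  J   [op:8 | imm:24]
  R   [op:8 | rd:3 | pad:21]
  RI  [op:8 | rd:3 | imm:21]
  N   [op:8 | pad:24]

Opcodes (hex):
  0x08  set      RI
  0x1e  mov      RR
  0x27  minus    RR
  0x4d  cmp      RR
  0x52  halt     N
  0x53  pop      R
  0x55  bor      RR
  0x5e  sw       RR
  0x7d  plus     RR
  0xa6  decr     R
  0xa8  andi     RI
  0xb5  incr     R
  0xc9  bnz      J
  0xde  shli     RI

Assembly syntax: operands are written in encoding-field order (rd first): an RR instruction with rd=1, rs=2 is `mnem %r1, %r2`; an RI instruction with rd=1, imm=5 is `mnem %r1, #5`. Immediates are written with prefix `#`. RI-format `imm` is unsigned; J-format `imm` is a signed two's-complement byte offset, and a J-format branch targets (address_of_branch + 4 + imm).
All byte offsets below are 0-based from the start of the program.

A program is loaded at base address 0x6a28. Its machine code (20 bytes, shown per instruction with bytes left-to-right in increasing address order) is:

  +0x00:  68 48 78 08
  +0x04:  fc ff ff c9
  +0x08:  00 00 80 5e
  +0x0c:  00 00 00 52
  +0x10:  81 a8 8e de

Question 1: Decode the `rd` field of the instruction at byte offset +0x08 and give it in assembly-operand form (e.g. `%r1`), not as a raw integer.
+0x08: 00 00 80 5e ⇒ word 0x5e800000 (little)
  op=0x5e800000>>24=0x5e ⇒ sw (RR)
  rd@[23:21]=0x4 ⇒ %r4
  rs@[20:18]=0x0 ⇒ %r0

%r4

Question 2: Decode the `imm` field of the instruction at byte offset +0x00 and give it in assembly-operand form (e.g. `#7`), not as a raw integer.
+0x00: 68 48 78 08 ⇒ word 0x08784868 (little)
  opcode bits[31:24]=0x8: set/RI
  [23:21] rd=3 = %r3
  [20:0] imm=1591400 = #1591400

#1591400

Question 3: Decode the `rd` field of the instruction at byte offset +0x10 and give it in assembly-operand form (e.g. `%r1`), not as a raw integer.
off 0x10: read 81 a8 8e de as little → 0xde8ea881
  opcode bits[31:24]=0xde: shli/RI
  rd: (w>>21)&0x7=0x4 → %r4
  imm: (w>>0)&0x1fffff=0xea881 → #960641

%r4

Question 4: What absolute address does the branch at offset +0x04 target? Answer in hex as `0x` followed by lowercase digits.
0x6a2c

+0x04: fc ff ff c9 ⇒ word 0xc9fffffc (little)
  top 8b → 0xc9 → bnz [J]
  imm@[23:0]=0xfffffc (s24→-4) ⇒ #-4
  target = base 0x6a28 + off 0x04 + 4 + imm -4 = 0x6a2c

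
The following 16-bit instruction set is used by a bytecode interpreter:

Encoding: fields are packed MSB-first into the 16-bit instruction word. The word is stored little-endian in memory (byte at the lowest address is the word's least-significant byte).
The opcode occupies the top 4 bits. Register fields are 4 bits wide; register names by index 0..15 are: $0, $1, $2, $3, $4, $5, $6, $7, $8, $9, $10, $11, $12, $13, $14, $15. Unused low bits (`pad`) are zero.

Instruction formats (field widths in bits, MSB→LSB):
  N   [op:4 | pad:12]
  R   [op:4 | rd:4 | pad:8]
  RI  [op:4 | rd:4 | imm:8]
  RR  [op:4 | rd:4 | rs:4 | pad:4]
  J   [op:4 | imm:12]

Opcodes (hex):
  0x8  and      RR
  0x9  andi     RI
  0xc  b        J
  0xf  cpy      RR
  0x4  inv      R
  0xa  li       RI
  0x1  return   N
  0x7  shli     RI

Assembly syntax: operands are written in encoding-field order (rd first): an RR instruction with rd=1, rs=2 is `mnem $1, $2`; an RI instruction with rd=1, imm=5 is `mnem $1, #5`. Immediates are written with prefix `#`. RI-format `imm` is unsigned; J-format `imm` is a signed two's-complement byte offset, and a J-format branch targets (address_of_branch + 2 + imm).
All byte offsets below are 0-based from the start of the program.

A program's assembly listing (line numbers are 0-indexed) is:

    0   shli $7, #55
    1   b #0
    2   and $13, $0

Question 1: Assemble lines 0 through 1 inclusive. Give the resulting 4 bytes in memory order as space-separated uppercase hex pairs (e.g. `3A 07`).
line 0 (shli): pack op=0x7:4|rd=7:4|imm=55:8 = 0x7737; little→ 37 77
line 1 (b): pack op=0xc:4|imm=0:12 = 0xc000; little→ 00 c0

37 77 00 C0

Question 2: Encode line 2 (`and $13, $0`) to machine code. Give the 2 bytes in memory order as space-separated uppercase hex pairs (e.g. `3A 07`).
line 2 (and): pack op=0x8:4|rd=13:4|rs=0:4|pad=0:4 = 0x8d00; little→ 00 8d

00 8D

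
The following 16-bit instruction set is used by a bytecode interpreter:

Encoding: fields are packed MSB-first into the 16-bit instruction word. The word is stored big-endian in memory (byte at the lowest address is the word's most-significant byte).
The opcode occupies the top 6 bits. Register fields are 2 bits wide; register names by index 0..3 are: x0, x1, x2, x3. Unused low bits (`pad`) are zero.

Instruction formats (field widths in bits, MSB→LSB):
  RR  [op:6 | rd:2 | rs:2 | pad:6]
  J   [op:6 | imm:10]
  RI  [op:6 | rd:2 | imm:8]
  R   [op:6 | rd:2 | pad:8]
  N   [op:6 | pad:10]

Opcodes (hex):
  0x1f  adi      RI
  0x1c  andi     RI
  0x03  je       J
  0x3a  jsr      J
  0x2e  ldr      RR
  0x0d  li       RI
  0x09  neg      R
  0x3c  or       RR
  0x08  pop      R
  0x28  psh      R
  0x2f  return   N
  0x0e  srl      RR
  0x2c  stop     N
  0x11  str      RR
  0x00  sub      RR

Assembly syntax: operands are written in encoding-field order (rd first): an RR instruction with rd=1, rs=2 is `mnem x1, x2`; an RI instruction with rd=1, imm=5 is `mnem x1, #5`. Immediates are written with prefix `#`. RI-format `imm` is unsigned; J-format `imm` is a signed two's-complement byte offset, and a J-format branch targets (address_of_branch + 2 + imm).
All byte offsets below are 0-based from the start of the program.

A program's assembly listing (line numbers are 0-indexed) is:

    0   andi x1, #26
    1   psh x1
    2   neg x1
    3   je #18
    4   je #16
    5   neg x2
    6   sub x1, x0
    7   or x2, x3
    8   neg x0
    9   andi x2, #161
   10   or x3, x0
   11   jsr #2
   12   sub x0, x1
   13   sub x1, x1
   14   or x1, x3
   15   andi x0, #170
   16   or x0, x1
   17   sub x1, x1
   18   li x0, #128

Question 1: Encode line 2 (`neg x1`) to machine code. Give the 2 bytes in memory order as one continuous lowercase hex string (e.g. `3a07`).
2500

2. neg fields op=0x9:6|rd=1:2|pad=0:8 → word 2500h → 25 00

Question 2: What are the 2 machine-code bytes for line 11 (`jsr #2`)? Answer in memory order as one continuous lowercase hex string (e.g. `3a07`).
11. jsr fields op=0x3a:6|imm=2:10 → word e802h → e8 02

e802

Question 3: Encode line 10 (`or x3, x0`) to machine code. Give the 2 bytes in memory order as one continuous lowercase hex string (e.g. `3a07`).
f300

10. or fields op=0x3c:6|rd=3:2|rs=0:2|pad=0:6 → word f300h → f3 00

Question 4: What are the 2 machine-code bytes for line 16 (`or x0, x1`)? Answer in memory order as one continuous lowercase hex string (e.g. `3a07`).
f040

L16: or op=0x3c:6|rd=0:2|rs=1:2|pad=0:6 ⇒ 0xf040 ⇒ big f0 40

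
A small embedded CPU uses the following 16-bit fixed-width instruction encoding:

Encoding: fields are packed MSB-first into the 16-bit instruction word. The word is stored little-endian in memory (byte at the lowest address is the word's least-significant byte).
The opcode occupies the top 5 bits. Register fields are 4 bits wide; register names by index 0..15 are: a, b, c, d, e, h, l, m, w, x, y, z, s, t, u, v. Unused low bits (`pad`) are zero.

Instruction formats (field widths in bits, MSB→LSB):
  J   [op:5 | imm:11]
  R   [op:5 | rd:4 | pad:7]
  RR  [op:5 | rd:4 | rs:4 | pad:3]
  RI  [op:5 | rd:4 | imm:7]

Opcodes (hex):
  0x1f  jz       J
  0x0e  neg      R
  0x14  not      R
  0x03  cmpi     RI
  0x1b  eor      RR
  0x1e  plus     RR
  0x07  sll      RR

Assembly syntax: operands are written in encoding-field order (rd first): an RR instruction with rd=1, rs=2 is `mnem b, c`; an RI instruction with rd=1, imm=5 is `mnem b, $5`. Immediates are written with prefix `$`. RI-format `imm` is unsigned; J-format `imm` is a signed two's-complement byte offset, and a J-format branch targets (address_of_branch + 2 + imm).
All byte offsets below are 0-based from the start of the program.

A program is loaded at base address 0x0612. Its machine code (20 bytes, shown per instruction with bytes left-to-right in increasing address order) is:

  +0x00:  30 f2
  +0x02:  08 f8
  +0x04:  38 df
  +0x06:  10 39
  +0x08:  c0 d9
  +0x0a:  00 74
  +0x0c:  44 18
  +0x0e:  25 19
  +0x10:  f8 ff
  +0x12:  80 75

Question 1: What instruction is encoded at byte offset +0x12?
neg z

off 0x12: read 80 75 as little → 0x7580
  opcode bits[15:11]=0xe: neg/R
  [10:7] rd=11 = z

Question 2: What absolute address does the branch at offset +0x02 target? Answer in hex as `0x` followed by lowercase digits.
off 0x02: read 08 f8 as little → 0xf808
  opcode bits[15:11]=0x1f: jz/J
  imm@[10:0]=0x8 ⇒ $8
  target = base 0x0612 + off 0x02 + 2 + imm 8 = 0x061e

0x061e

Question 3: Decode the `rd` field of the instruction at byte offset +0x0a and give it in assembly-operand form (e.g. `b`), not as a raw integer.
+0x0a: 00 74 ⇒ word 0x7400 (little)
  top 5b → 0xe → neg [R]
  [10:7] rd=8 = w

w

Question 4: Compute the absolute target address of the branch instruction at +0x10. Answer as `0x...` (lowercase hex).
@+10  little-endian(f8 ff) = 0xfff8
  op=0xfff8>>11=0x1f ⇒ jz (J)
  imm@[10:0]=0x7f8 (s11→-8) ⇒ $-8
  target = base 0x0612 + off 0x10 + 2 + imm -8 = 0x061c

0x061c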